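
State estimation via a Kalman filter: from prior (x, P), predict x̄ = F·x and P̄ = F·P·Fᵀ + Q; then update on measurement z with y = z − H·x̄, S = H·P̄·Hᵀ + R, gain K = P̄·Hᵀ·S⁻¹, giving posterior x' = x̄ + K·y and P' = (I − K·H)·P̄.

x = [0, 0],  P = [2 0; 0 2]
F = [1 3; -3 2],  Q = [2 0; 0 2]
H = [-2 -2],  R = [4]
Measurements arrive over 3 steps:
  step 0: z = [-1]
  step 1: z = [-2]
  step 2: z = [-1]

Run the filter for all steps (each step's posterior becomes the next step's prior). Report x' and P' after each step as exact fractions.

step 0: x̄ = F·x = [0, 0]
step 0: P̄ = F·P·Fᵀ + Q = [22 6; 6 28]
step 0: y = z − H·x̄ = [-1]
step 0: S = H·P̄·Hᵀ + R = [252]
step 0: K = P̄·Hᵀ·S⁻¹ = [-2/9; -17/63]
step 0: x' = x̄ + K·y = [2/9, 17/63]
step 0: P' = (I − K·H)·P̄ = [86/9 -82/9; -82/9 608/63]
step 1: x̄ = F·x = [65/63, -8/63]
step 1: P̄ = F·P·Fᵀ + Q = [2756/63 5860/63; 5860/63 14864/63]
step 1: y = z − H·x̄ = [-4/21]
step 1: S = H·P̄·Hᵀ + R = [13068/7]
step 1: K = P̄·Hᵀ·S⁻¹ = [-1436/9801; -314/891]
step 1: x' = x̄ + K·y = [31157/29403, -160/2673]
step 1: P' = (I − K·H)·P̄ = [107924/29403 -9028/2673; -9028/2673 992/243]
step 2: x̄ = F·x = [25877/29403, -96991/29403]
step 2: P̄ = F·P·Fᵀ + Q = [651170/29403 1091576/29403; 1091576/29403 2701946/29403]
step 2: y = z − H·x̄ = [-171631/29403]
step 2: S = H·P̄·Hᵀ + R = [22262684/29403]
step 2: K = P̄·Hᵀ·S⁻¹ = [-871373/5565671; -1896761/5565671]
step 2: x' = x̄ + K·y = [9984610/5565671, -7287590/5565671]
step 2: P' = (I − K·H)·P̄ = [19965118/5565671 -18222372/5565671; -18222372/5565671 22015894/5565671]

step 0: x' = [2/9, 17/63], P' = [86/9 -82/9; -82/9 608/63]
step 1: x' = [31157/29403, -160/2673], P' = [107924/29403 -9028/2673; -9028/2673 992/243]
step 2: x' = [9984610/5565671, -7287590/5565671], P' = [19965118/5565671 -18222372/5565671; -18222372/5565671 22015894/5565671]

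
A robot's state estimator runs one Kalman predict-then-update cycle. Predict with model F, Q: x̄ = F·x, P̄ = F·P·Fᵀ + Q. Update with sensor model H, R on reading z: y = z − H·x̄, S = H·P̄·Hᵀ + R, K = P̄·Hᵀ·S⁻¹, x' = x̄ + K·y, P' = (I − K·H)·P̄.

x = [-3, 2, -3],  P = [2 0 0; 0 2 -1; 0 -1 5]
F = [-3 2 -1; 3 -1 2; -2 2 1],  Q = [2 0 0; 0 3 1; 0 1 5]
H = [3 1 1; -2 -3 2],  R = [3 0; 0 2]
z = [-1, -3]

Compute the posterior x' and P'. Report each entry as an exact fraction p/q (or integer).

x' = [4381/5053, -28969/25265, -56278/25265]
P' = [22567/5053 -34760/5053 -28906/5053; -34760/5053 280982/25265 237574/25265; -28906/5053 237574/25265 212393/25265]

x̄ = F·x = [16, -17, 7]
P̄ = F·P·Fᵀ + Q = [37 -37 15; -37 47 -8; 15 -8 22]
y = z − H·x̄ = [-39, -36]
S = H·P̄·Hᵀ + R = [257 156; 156 193]
K = P̄·Hᵀ·S⁻¹ = [1345/5053 667/5053; -948/25265 -10099/25265; 5459/25265 562/25265]
x' = x̄ + K·y = [4381/5053, -28969/25265, -56278/25265]
P' = (I − K·H)·P̄ = [22567/5053 -34760/5053 -28906/5053; -34760/5053 280982/25265 237574/25265; -28906/5053 237574/25265 212393/25265]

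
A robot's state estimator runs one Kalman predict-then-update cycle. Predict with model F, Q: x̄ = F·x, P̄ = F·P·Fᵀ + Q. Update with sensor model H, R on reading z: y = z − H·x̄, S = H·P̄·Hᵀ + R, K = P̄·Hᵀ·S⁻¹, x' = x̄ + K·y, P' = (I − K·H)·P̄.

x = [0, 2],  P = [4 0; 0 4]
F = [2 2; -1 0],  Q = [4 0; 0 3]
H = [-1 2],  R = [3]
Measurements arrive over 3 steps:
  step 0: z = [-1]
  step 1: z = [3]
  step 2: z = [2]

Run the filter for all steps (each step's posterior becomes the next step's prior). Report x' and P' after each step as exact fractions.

step 0: x' = [80/33, 2/3], P' = [860/99 32/9; 32/9 19/9]
step 1: x' = [-36404/22109, 12878/22109], P' = [135104/22109 49048/22109; 49048/22109 31631/22109]
step 2: x' = [-986772/3493027, 3113104/3493027], P' = [20729744/3493027 7538320/3493027; 7538320/3493027 4925909/3493027]

step 0: x̄ = F·x = [4, 0]
step 0: P̄ = F·P·Fᵀ + Q = [36 -8; -8 7]
step 0: y = z − H·x̄ = [3]
step 0: S = H·P̄·Hᵀ + R = [99]
step 0: K = P̄·Hᵀ·S⁻¹ = [-52/99; 2/9]
step 0: x' = x̄ + K·y = [80/33, 2/3]
step 0: P' = (I − K·H)·P̄ = [860/99 32/9; 32/9 19/9]
step 1: x̄ = F·x = [68/11, -80/33]
step 1: P̄ = F·P·Fᵀ + Q = [832/11 -808/33; -808/33 1157/99]
step 1: y = z − H·x̄ = [463/33]
step 1: S = H·P̄·Hᵀ + R = [22109/99]
step 1: K = P̄·Hᵀ·S⁻¹ = [-12336/22109; 4738/22109]
step 1: x' = x̄ + K·y = [-36404/22109, 12878/22109]
step 1: P' = (I − K·H)·P̄ = [135104/22109 49048/22109; 49048/22109 31631/22109]
step 2: x̄ = F·x = [-47052/22109, 36404/22109]
step 2: P̄ = F·P·Fᵀ + Q = [1147760/22109 -368304/22109; -368304/22109 201431/22109]
step 2: y = z − H·x̄ = [-75642/22109]
step 2: S = H·P̄·Hᵀ + R = [3493027/22109]
step 2: K = P̄·Hᵀ·S⁻¹ = [-1884368/3493027; 771166/3493027]
step 2: x' = x̄ + K·y = [-986772/3493027, 3113104/3493027]
step 2: P' = (I − K·H)·P̄ = [20729744/3493027 7538320/3493027; 7538320/3493027 4925909/3493027]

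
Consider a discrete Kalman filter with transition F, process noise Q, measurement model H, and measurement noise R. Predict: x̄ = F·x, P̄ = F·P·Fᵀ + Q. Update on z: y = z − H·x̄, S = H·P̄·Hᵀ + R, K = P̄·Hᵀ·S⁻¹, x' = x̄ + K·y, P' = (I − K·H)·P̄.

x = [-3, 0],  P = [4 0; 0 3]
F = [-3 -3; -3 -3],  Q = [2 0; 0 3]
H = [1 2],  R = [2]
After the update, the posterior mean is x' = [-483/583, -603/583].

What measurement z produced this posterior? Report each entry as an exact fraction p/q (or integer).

x̄ = F·x = [9, 9]
P̄ = F·P·Fᵀ + Q = [65 63; 63 66]
S = H·P̄·Hᵀ + R = [583]
K = P̄·Hᵀ·S⁻¹ = [191/583; 195/583]
x' − x̄ = [-5730/583, -5850/583] = K·y
y = (KᵀK)⁻¹·Kᵀ·(x' − x̄) = [-30]
z = y + H·x̄ = [-30] + [27] = [-3]

z = [-3]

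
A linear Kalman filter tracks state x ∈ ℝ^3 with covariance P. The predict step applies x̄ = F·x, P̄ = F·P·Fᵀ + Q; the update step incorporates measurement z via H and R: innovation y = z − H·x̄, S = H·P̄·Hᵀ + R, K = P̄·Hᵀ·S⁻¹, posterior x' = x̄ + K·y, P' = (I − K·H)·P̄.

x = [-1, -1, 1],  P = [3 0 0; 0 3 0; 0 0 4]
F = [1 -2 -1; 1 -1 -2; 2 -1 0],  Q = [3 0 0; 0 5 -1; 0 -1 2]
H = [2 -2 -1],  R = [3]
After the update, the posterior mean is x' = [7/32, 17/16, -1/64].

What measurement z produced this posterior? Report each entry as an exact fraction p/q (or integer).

x̄ = F·x = [0, -2, -1]
P̄ = F·P·Fᵀ + Q = [22 17 12; 17 27 8; 12 8 17]
S = H·P̄·Hᵀ + R = [64]
K = P̄·Hᵀ·S⁻¹ = [-1/32; -7/16; -9/64]
x' − x̄ = [7/32, 49/16, 63/64] = K·y
y = (KᵀK)⁻¹·Kᵀ·(x' − x̄) = [-7]
z = y + H·x̄ = [-7] + [5] = [-2]

z = [-2]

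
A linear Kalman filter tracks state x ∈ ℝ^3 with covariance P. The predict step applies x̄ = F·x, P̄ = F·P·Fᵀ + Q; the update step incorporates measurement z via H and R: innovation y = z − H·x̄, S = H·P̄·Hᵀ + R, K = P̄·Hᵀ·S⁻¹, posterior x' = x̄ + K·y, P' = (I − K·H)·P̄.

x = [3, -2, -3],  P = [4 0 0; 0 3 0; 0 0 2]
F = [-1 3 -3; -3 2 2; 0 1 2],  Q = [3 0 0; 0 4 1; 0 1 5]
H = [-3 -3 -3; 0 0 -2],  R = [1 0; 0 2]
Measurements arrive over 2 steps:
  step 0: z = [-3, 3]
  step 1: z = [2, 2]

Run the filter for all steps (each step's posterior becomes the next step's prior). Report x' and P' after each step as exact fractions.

step 0: x' = [104663/13919, -68736/13919, -66584/41757], P' = [201683/13919 -193569/13919 -7321/13919; -193569/13919 193659/13919 653/13919; -7321/13919 653/13919 20032/41757]
step 1: x' = [32138520429/5850389645, -5968664723/1170077929, -6214619016/5850389645], P' = [35413226216/5850389645 -6496806093/1170077929 -2613874104/5850389645; -6496806093/1170077929 6570103905/1170077929 -7653514/1170077929; -2613874104/5850389645 -7653514/1170077929 2658442141/5850389645]

step 0: x̄ = F·x = [0, -19, -8]
step 0: P̄ = F·P·Fᵀ + Q = [52 18 -3; 18 60 15; -3 15 16]
step 0: y = z − H·x̄ = [-84, -13]
step 0: S = H·P̄·Hᵀ + R = [1693 168; 168 66]
step 0: K = P̄·Hᵀ·S⁻¹ = [-2379/13919 7321/13919; -2229/13919 -653/13919; -28/13919 -20032/41757]
step 0: x' = x̄ + K·y = [104663/13919, -68736/13919, -66584/41757]
step 0: P' = (I − K·H)·P̄ = [201683/13919 -193569/13919 -7321/13919; -193569/13919 193659/13919 653/13919; -7321/13919 653/13919 20032/41757]
step 1: x̄ = F·x = [-244287/13919, -1487551/41757, -339376/41757]
step 1: P̄ = F·P·Fᵀ + Q = [3152201/13919 3804951/13919 751083/13919; 3804951/13919 15264217/41757 3169492/41757; 751083/13919 3169492/41757 877726/41757]
step 1: y = z − H·x̄ = [-2531950/13919, -595238/41757]
step 1: S = H·P̄·Hᵀ + R = [177835121/13919 12600934/13919; 12600934/13919 3594418/41757]
step 1: K = P̄·Hᵀ·S⁻¹ = [-945964941/5850389645 2613874104/5850389645; -196932894/1170077929 7653514/1170077929; -18901401/5850389645 -2658442141/5850389645]
step 1: x' = x̄ + K·y = [32138520429/5850389645, -5968664723/1170077929, -6214619016/5850389645]
step 1: P' = (I − K·H)·P̄ = [35413226216/5850389645 -6496806093/1170077929 -2613874104/5850389645; -6496806093/1170077929 6570103905/1170077929 -7653514/1170077929; -2613874104/5850389645 -7653514/1170077929 2658442141/5850389645]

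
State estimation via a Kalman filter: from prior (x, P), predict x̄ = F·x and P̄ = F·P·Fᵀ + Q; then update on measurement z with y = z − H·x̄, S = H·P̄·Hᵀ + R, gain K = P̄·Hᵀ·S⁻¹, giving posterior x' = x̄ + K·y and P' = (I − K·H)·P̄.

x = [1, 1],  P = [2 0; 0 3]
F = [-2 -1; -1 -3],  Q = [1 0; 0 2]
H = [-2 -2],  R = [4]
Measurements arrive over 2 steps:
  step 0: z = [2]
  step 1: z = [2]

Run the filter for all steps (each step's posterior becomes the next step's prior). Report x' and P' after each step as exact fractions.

step 0: x' = [-6/7, -8/35], P' = [43/14 -19/7; -19/7 117/35]
step 1: x' = [1794/1399, -2879/1399], P' = [7468/1399 -7262/1399; -7262/1399 8385/1399]

step 0: x̄ = F·x = [-3, -4]
step 0: P̄ = F·P·Fᵀ + Q = [12 13; 13 31]
step 0: y = z − H·x̄ = [-12]
step 0: S = H·P̄·Hᵀ + R = [280]
step 0: K = P̄·Hᵀ·S⁻¹ = [-5/28; -11/35]
step 0: x' = x̄ + K·y = [-6/7, -8/35]
step 0: P' = (I − K·H)·P̄ = [43/14 -19/7; -19/7 117/35]
step 1: x̄ = F·x = [68/35, 54/35]
step 1: P̄ = F·P·Fᵀ + Q = [202/35 -99/35; -99/35 1321/70]
step 1: y = z − H·x̄ = [314/35]
step 1: S = H·P̄·Hᵀ + R = [2798/35]
step 1: K = P̄·Hᵀ·S⁻¹ = [-103/1399; -1123/2798]
step 1: x' = x̄ + K·y = [1794/1399, -2879/1399]
step 1: P' = (I − K·H)·P̄ = [7468/1399 -7262/1399; -7262/1399 8385/1399]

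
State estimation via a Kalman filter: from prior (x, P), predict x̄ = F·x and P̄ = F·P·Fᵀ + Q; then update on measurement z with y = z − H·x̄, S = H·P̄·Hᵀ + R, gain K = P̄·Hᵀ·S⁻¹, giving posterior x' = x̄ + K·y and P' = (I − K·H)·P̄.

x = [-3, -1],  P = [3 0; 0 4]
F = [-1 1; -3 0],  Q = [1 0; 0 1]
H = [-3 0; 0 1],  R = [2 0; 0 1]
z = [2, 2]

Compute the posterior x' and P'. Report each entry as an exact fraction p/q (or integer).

x' = [-916/1417, 3136/1417]
P' = [302/1417 18/1417; 18/1417 1343/1417]

x̄ = F·x = [2, 9]
P̄ = F·P·Fᵀ + Q = [8 9; 9 28]
y = z − H·x̄ = [8, -7]
S = H·P̄·Hᵀ + R = [74 -27; -27 29]
K = P̄·Hᵀ·S⁻¹ = [-453/1417 18/1417; -27/1417 1343/1417]
x' = x̄ + K·y = [-916/1417, 3136/1417]
P' = (I − K·H)·P̄ = [302/1417 18/1417; 18/1417 1343/1417]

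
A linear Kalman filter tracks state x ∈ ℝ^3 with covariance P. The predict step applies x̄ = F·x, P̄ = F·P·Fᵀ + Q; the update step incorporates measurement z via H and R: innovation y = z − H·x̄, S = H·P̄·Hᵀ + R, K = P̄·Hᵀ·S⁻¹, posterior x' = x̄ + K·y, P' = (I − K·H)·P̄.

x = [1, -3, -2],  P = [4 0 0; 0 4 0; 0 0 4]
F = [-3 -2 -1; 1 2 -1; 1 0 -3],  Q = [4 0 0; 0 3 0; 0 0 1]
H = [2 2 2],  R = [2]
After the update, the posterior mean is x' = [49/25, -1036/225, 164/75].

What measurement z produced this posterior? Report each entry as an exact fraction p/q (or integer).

x̄ = F·x = [5, -3, 7]
P̄ = F·P·Fᵀ + Q = [60 -24 0; -24 27 16; 0 16 41]
S = H·P̄·Hᵀ + R = [450]
K = P̄·Hᵀ·S⁻¹ = [4/25; 19/225; 19/75]
x' − x̄ = [-76/25, -361/225, -361/75] = K·y
y = (KᵀK)⁻¹·Kᵀ·(x' − x̄) = [-19]
z = y + H·x̄ = [-19] + [18] = [-1]

z = [-1]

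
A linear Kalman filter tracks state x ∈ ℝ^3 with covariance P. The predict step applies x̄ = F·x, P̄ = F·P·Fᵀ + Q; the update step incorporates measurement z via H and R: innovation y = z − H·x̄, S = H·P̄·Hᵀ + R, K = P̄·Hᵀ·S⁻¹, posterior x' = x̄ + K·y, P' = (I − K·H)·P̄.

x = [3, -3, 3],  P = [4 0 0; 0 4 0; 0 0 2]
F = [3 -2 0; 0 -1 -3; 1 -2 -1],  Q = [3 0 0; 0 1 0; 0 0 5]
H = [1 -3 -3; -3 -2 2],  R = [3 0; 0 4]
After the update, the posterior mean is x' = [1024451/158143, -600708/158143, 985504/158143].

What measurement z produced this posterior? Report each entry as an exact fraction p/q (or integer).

z = [-1, 1]

x̄ = F·x = [15, -6, 6]
P̄ = F·P·Fᵀ + Q = [55 8 28; 8 23 14; 28 14 27]
S = H·P̄·Hᵀ + R = [544 175; 175 347]
K = P̄·Hᵀ·S⁻¹ = [3484/158143 -58725/158143; -28391/158143 -4823/158143; -22815/158143 -14927/158143]
x' − x̄ = [-1347694/158143, 348150/158143, 36646/158143] = K·y
y = (KᵀK)⁻¹·Kᵀ·(x' − x̄) = [-16, 22]
z = y + H·x̄ = [-16, 22] + [15, -21] = [-1, 1]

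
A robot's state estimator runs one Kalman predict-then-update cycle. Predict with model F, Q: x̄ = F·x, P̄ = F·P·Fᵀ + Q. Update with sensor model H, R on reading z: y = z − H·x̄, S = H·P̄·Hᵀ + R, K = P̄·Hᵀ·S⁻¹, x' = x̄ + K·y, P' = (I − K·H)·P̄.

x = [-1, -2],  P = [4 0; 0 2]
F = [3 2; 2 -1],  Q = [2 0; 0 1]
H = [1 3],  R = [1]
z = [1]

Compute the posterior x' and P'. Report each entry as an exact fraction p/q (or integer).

x̄ = F·x = [-7, 0]
P̄ = F·P·Fᵀ + Q = [46 20; 20 19]
y = z − H·x̄ = [8]
S = H·P̄·Hᵀ + R = [338]
K = P̄·Hᵀ·S⁻¹ = [53/169; 77/338]
x' = x̄ + K·y = [-759/169, 308/169]
P' = (I − K·H)·P̄ = [2156/169 -701/169; -701/169 493/338]

x' = [-759/169, 308/169]
P' = [2156/169 -701/169; -701/169 493/338]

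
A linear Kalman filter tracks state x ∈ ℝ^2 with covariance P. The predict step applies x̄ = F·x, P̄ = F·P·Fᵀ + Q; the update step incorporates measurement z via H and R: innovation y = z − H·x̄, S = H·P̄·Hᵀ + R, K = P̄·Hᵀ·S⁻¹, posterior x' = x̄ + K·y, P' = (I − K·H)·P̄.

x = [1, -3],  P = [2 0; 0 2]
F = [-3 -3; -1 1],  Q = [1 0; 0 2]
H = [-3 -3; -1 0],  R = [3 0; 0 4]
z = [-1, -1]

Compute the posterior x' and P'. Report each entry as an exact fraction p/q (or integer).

x' = [3083/1223, -2792/1223]
P' = [2812/1223 -2664/1223; -2664/1223 2910/1223]

x̄ = F·x = [6, -4]
P̄ = F·P·Fᵀ + Q = [37 0; 0 6]
y = z − H·x̄ = [5, 5]
S = H·P̄·Hᵀ + R = [390 111; 111 41]
K = P̄·Hᵀ·S⁻¹ = [-148/1223 -703/1223; -246/1223 666/1223]
x' = x̄ + K·y = [3083/1223, -2792/1223]
P' = (I − K·H)·P̄ = [2812/1223 -2664/1223; -2664/1223 2910/1223]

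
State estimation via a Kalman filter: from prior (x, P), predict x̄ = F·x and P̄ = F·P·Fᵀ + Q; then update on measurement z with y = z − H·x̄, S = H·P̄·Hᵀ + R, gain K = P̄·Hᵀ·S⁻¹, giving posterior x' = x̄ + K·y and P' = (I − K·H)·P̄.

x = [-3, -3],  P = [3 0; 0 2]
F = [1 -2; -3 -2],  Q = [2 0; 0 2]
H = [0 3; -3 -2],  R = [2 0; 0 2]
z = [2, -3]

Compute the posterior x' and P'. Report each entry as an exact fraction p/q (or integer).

x̄ = F·x = [3, 15]
P̄ = F·P·Fᵀ + Q = [13 -1; -1 37]
y = z − H·x̄ = [-43, 36]
S = H·P̄·Hᵀ + R = [335 -213; -213 255]
K = P̄·Hᵀ·S⁻¹ = [-1441/6676 -6517/20028; 2197/6676 -71/20028]
x' = x̄ + K·y = [3787/6676, 4817/6676]
P' = (I − K·H)·P̄ = [3133/10014 -1441/10014; -1441/10014 2197/10014]

x' = [3787/6676, 4817/6676]
P' = [3133/10014 -1441/10014; -1441/10014 2197/10014]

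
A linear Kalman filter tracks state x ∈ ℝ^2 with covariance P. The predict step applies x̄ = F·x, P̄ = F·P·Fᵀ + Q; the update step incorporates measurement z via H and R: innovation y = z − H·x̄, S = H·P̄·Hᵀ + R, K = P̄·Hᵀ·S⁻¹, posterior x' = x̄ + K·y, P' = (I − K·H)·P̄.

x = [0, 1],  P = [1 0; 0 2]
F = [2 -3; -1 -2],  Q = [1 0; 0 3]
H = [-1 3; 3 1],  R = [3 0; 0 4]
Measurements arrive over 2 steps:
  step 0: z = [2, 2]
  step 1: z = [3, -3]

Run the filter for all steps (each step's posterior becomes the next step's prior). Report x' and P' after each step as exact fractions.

step 0: x' = [6862/18733, 13972/18733], P' = [7140/18733 648/18733; 648/18733 5600/18733]
step 1: x' = [-18744567/15627400, 6986217/15627400], P' = [5629491/15627400 480059/15627400; 480059/15627400 13626473/46882200]

step 0: x̄ = F·x = [-3, -2]
step 0: P̄ = F·P·Fᵀ + Q = [23 10; 10 12]
step 0: y = z − H·x̄ = [5, 13]
step 0: S = H·P̄·Hᵀ + R = [74 47; 47 283]
step 0: K = P̄·Hᵀ·S⁻¹ = [-1732/18733 5517/18733; 5384/18733 1886/18733]
step 0: x' = x̄ + K·y = [6862/18733, 13972/18733]
step 0: P' = (I − K·H)·P̄ = [7140/18733 648/18733; 648/18733 5600/18733]
step 1: x̄ = F·x = [-28192/18733, -34806/18733]
step 1: P̄ = F·P·Fᵀ + Q = [89917/18733 18672/18733; 18672/18733 88331/18733]
step 1: y = z − H·x̄ = [132425/18733, 63183/18733]
step 1: S = H·P̄·Hᵀ + R = [829063/18733 144618/18733; 144618/18733 1084548/18733]
step 1: K = P̄·Hᵀ·S⁻¹ = [-698219/7813700 4342133/15627400; 2191069/7813700 4486751/46882200]
step 1: x' = x̄ + K·y = [-18744567/15627400, 6986217/15627400]
step 1: P' = (I − K·H)·P̄ = [5629491/15627400 480059/15627400; 480059/15627400 13626473/46882200]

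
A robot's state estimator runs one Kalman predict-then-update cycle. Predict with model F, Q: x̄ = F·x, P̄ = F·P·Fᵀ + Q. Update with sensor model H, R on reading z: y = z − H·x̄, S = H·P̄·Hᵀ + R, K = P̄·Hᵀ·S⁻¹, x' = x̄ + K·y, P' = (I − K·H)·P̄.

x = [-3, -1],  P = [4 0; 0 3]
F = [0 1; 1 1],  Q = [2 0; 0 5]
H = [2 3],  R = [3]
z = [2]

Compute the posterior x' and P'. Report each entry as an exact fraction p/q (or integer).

x̄ = F·x = [-1, -4]
P̄ = F·P·Fᵀ + Q = [5 3; 3 12]
y = z − H·x̄ = [16]
S = H·P̄·Hᵀ + R = [167]
K = P̄·Hᵀ·S⁻¹ = [19/167; 42/167]
x' = x̄ + K·y = [137/167, 4/167]
P' = (I − K·H)·P̄ = [474/167 -297/167; -297/167 240/167]

x' = [137/167, 4/167]
P' = [474/167 -297/167; -297/167 240/167]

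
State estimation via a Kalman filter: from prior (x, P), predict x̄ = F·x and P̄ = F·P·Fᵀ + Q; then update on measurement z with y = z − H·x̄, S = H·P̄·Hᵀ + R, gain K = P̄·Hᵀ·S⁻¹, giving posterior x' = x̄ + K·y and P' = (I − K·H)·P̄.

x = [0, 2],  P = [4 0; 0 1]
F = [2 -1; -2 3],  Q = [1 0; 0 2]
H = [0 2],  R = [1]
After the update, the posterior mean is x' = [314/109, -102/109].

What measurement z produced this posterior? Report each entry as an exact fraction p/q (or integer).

z = [-2]

x̄ = F·x = [-2, 6]
P̄ = F·P·Fᵀ + Q = [18 -19; -19 27]
S = H·P̄·Hᵀ + R = [109]
K = P̄·Hᵀ·S⁻¹ = [-38/109; 54/109]
x' − x̄ = [532/109, -756/109] = K·y
y = (KᵀK)⁻¹·Kᵀ·(x' − x̄) = [-14]
z = y + H·x̄ = [-14] + [12] = [-2]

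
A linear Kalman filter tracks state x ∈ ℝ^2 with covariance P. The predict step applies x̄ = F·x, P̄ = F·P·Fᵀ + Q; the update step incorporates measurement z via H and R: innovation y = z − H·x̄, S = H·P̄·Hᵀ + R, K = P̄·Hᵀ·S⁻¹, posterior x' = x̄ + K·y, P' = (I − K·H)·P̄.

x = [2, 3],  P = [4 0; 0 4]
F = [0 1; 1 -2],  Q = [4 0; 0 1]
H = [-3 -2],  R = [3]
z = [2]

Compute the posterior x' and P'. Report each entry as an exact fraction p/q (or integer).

x' = [55/21, -34/7]
P' = [440/63 -72/7; -72/7 111/7]

x̄ = F·x = [3, -4]
P̄ = F·P·Fᵀ + Q = [8 -8; -8 21]
y = z − H·x̄ = [3]
S = H·P̄·Hᵀ + R = [63]
K = P̄·Hᵀ·S⁻¹ = [-8/63; -2/7]
x' = x̄ + K·y = [55/21, -34/7]
P' = (I − K·H)·P̄ = [440/63 -72/7; -72/7 111/7]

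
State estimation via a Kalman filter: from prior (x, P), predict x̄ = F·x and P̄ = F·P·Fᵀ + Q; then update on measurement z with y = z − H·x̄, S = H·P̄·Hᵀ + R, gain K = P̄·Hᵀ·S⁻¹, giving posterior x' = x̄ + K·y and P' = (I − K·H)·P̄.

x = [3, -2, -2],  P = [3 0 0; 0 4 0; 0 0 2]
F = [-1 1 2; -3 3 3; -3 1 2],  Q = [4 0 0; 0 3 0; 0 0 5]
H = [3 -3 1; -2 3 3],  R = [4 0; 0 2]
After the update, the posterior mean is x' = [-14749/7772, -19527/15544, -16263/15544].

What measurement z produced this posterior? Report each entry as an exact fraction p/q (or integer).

x̄ = F·x = [-9, -21, -15]
P̄ = F·P·Fᵀ + Q = [19 33 21; 33 84 51; 21 51 44]
S = H·P̄·Hᵀ + R = [201 -402; -402 1500]
K = P̄·Hᵀ·S⁻¹ = [1529/11658 41/348; -929/7772 45/232; 4781/23316 151/696]
x' − x̄ = [55199/7772, 306897/15544, 216897/15544] = K·y
y = (KᵀK)⁻¹·Kᵀ·(x' − x̄) = [-24, 87]
z = y + H·x̄ = [-24, 87] + [21, -90] = [-3, -3]

z = [-3, -3]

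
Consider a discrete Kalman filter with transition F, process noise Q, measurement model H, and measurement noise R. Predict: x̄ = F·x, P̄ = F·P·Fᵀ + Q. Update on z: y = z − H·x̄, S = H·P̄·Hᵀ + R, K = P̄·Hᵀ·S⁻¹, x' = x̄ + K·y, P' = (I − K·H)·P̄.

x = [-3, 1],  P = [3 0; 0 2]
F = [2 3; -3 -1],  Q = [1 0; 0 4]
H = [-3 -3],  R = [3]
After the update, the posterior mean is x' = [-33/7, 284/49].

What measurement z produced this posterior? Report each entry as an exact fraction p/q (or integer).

z = [-3]

x̄ = F·x = [-3, 8]
P̄ = F·P·Fᵀ + Q = [31 -24; -24 33]
S = H·P̄·Hᵀ + R = [147]
K = P̄·Hᵀ·S⁻¹ = [-1/7; -9/49]
x' − x̄ = [-12/7, -108/49] = K·y
y = (KᵀK)⁻¹·Kᵀ·(x' − x̄) = [12]
z = y + H·x̄ = [12] + [-15] = [-3]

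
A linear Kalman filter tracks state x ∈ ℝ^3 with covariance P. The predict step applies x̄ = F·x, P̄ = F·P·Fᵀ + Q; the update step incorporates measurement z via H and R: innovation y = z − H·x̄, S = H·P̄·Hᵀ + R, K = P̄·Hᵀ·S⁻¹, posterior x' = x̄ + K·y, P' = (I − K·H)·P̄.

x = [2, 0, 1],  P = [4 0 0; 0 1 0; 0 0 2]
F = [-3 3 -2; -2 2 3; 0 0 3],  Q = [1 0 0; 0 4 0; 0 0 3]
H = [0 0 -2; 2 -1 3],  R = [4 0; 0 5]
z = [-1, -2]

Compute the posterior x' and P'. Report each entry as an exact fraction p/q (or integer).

x̄ = F·x = [-8, -1, 3]
P̄ = F·P·Fᵀ + Q = [54 18 -12; 18 42 18; -12 18 21]
y = z − H·x̄ = [5, 4]
S = H·P̄·Hᵀ + R = [88 -42; -42 128]
K = P̄·Hᵀ·S⁻¹ = [267/475 288/475; -648/2375 678/2375; -2247/4750 21/2375]
x' = x̄ + K·y = [-1313/475, -2903/2375, 3183/4750]
P' = (I − K·H)·P̄ = [738/95 4338/475 -534/475; 4338/475 43878/2375 1296/2375; -534/475 1296/2375 2247/2375]

x' = [-1313/475, -2903/2375, 3183/4750]
P' = [738/95 4338/475 -534/475; 4338/475 43878/2375 1296/2375; -534/475 1296/2375 2247/2375]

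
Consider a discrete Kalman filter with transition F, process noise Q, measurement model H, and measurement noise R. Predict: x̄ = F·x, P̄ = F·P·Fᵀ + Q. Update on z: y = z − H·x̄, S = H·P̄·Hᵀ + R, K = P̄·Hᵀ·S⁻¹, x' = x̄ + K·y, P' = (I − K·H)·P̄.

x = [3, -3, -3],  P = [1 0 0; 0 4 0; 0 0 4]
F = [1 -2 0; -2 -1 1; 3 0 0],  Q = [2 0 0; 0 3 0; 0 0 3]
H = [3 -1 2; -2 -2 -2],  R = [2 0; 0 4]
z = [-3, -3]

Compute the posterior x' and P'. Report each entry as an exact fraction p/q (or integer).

x̄ = F·x = [9, -6, 9]
P̄ = F·P·Fᵀ + Q = [19 6 3; 6 15 -6; 3 -6 12]
y = z − H·x̄ = [-54, 21]
S = H·P̄·Hᵀ + R = [260 -174; -174 212]
K = P̄·Hᵀ·S⁻¹ = [585/6211 -2321/12422; -1782/6211 -4683/12422; 1284/6211 1053/12422]
x' = x̄ + K·y = [-123/12422, 19581/12422, -4761/12422]
P' = (I − K·H)·P̄ = [19676/6211 7716/6211 -25071/6211; 7716/6211 6882/6211 -9915/6211; -25071/6211 -9915/6211 33933/6211]

x' = [-123/12422, 19581/12422, -4761/12422]
P' = [19676/6211 7716/6211 -25071/6211; 7716/6211 6882/6211 -9915/6211; -25071/6211 -9915/6211 33933/6211]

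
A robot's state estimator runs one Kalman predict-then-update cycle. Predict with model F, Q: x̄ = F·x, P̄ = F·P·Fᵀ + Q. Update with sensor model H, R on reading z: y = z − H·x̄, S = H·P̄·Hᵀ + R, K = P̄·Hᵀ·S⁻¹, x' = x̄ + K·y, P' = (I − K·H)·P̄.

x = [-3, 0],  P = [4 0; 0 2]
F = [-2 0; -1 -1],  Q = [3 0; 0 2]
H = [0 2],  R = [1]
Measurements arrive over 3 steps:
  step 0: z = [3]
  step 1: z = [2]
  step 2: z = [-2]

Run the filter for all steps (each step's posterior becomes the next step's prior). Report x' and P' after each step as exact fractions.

step 0: x̄ = F·x = [6, 3]
step 0: P̄ = F·P·Fᵀ + Q = [19 8; 8 8]
step 0: y = z − H·x̄ = [-3]
step 0: S = H·P̄·Hᵀ + R = [33]
step 0: K = P̄·Hᵀ·S⁻¹ = [16/33; 16/33]
step 0: x' = x̄ + K·y = [50/11, 17/11]
step 0: P' = (I − K·H)·P̄ = [371/33 8/33; 8/33 8/33]
step 1: x̄ = F·x = [-100/11, -67/11]
step 1: P̄ = F·P·Fᵀ + Q = [1583/33 758/33; 758/33 461/33]
step 1: y = z − H·x̄ = [156/11]
step 1: S = H·P̄·Hᵀ + R = [1877/33]
step 1: K = P̄·Hᵀ·S⁻¹ = [1516/1877; 922/1877]
step 1: x' = x̄ + K·y = [4436/1877, 1643/1877]
step 1: P' = (I − K·H)·P̄ = [20395/1877 758/1877; 758/1877 461/1877]
step 2: x̄ = F·x = [-8872/1877, -6079/1877]
step 2: P̄ = F·P·Fᵀ + Q = [87211/1877 42306/1877; 42306/1877 26126/1877]
step 2: y = z − H·x̄ = [8404/1877]
step 2: S = H·P̄·Hᵀ + R = [106381/1877]
step 2: K = P̄·Hᵀ·S⁻¹ = [7692/9671; 52252/106381]
step 2: x' = x̄ + K·y = [-11272/9671, -10053/9671]
step 2: P' = (I − K·H)·P̄ = [102601/9671 3846/9671; 3846/9671 26126/106381]

step 0: x' = [50/11, 17/11], P' = [371/33 8/33; 8/33 8/33]
step 1: x' = [4436/1877, 1643/1877], P' = [20395/1877 758/1877; 758/1877 461/1877]
step 2: x' = [-11272/9671, -10053/9671], P' = [102601/9671 3846/9671; 3846/9671 26126/106381]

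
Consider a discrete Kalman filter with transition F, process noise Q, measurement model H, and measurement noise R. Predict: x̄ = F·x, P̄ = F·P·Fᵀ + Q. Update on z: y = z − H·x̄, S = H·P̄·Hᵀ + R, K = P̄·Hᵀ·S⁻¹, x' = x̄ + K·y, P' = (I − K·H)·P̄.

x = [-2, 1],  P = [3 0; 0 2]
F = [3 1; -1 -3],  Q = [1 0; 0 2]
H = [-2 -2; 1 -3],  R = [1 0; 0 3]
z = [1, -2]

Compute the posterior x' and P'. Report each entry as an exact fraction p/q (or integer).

x' = [-1560/1687, 1847/5061]
P' = [1095/3374 -235/1687; -235/1687 1019/5061]

x̄ = F·x = [-5, -1]
P̄ = F·P·Fᵀ + Q = [30 -15; -15 23]
y = z − H·x̄ = [-11, 0]
S = H·P̄·Hᵀ + R = [93 18; 18 330]
K = P̄·Hᵀ·S⁻¹ = [-625/1687 835/3374; -628/5061 -418/1687]
x' = x̄ + K·y = [-1560/1687, 1847/5061]
P' = (I − K·H)·P̄ = [1095/3374 -235/1687; -235/1687 1019/5061]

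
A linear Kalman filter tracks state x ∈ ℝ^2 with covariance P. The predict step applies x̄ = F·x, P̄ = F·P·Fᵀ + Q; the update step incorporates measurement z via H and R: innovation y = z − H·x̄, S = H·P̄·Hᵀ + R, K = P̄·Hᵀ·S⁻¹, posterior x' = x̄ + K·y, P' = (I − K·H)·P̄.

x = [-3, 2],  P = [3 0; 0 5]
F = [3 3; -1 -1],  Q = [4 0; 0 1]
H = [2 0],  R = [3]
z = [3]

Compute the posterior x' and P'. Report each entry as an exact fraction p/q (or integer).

x̄ = F·x = [-3, 1]
P̄ = F·P·Fᵀ + Q = [76 -24; -24 9]
y = z − H·x̄ = [9]
S = H·P̄·Hᵀ + R = [307]
K = P̄·Hᵀ·S⁻¹ = [152/307; -48/307]
x' = x̄ + K·y = [447/307, -125/307]
P' = (I − K·H)·P̄ = [228/307 -72/307; -72/307 459/307]

x' = [447/307, -125/307]
P' = [228/307 -72/307; -72/307 459/307]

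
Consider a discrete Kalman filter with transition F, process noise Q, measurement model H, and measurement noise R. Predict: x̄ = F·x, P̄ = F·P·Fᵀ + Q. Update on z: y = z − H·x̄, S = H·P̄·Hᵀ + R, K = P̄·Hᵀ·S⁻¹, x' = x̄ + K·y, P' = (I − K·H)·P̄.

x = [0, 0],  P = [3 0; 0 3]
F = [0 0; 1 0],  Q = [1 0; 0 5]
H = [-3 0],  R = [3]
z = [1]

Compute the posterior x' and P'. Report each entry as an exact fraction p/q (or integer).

x' = [-1/4, 0]
P' = [1/4 0; 0 8]

x̄ = F·x = [0, 0]
P̄ = F·P·Fᵀ + Q = [1 0; 0 8]
y = z − H·x̄ = [1]
S = H·P̄·Hᵀ + R = [12]
K = P̄·Hᵀ·S⁻¹ = [-1/4; 0]
x' = x̄ + K·y = [-1/4, 0]
P' = (I − K·H)·P̄ = [1/4 0; 0 8]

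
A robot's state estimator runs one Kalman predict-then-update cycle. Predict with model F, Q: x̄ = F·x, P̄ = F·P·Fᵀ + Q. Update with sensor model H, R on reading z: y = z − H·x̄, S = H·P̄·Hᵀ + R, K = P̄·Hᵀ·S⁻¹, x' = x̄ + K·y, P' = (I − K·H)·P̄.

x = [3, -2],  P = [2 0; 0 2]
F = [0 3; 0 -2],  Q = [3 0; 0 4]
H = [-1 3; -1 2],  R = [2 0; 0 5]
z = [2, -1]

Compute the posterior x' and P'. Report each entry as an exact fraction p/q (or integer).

x' = [-36/59, 400/1357]
P' = [258/59 84/59; 84/59 876/1357]

x̄ = F·x = [-6, 4]
P̄ = F·P·Fᵀ + Q = [21 -12; -12 12]
y = z − H·x̄ = [-16, -15]
S = H·P̄·Hᵀ + R = [203 153; 153 122]
K = P̄·Hᵀ·S⁻¹ = [-3/59 -18/59; 348/1357 -36/1357]
x' = x̄ + K·y = [-36/59, 400/1357]
P' = (I − K·H)·P̄ = [258/59 84/59; 84/59 876/1357]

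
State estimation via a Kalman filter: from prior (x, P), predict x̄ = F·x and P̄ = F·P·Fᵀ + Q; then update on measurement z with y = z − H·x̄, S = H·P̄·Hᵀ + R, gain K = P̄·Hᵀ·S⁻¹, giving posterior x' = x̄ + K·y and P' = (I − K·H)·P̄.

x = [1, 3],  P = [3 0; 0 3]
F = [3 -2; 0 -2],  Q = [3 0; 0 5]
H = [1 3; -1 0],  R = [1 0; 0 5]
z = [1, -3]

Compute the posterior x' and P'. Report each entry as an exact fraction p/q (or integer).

x̄ = F·x = [-3, -6]
P̄ = F·P·Fᵀ + Q = [42 12; 12 17]
y = z − H·x̄ = [22, -6]
S = H·P̄·Hᵀ + R = [268 -78; -78 47]
K = P̄·Hᵀ·S⁻¹ = [195/3256 -1293/1628; 2025/6512 849/3256]
x' = x̄ + K·y = [5019/1628, -2355/3256]
P' = (I − K·H)·P̄ = [6465/1628 -4245/3256; -4245/3256 3505/6512]

x' = [5019/1628, -2355/3256]
P' = [6465/1628 -4245/3256; -4245/3256 3505/6512]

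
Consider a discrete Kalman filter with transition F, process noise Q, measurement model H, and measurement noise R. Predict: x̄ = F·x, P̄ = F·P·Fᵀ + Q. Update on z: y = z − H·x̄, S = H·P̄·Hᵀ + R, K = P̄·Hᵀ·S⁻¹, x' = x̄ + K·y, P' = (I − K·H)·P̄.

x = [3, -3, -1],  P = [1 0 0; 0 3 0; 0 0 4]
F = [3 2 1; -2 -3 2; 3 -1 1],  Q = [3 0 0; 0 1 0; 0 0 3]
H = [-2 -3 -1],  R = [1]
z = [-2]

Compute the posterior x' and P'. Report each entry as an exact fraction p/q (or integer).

x' = [346/233, -751/233, 2035/233]
P' = [12823/466 -9301/466 1136/233; -9301/466 7239/466 -1496/233; 1136/233 -1496/233 2249/233]

x̄ = F·x = [2, 1, 11]
P̄ = F·P·Fᵀ + Q = [28 -16 7; -16 48 11; 7 11 19]
y = z − H·x̄ = [16]
S = H·P̄·Hᵀ + R = [466]
K = P̄·Hᵀ·S⁻¹ = [-15/466; -123/466; -33/233]
x' = x̄ + K·y = [346/233, -751/233, 2035/233]
P' = (I − K·H)·P̄ = [12823/466 -9301/466 1136/233; -9301/466 7239/466 -1496/233; 1136/233 -1496/233 2249/233]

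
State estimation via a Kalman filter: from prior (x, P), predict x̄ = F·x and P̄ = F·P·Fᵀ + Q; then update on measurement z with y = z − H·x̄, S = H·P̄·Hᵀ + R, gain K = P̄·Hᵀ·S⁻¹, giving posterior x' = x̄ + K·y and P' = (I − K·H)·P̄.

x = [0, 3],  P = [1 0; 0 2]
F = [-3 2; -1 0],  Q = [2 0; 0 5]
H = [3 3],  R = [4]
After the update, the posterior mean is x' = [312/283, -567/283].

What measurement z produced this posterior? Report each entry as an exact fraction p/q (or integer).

x̄ = F·x = [6, 0]
P̄ = F·P·Fᵀ + Q = [19 3; 3 6]
S = H·P̄·Hᵀ + R = [283]
K = P̄·Hᵀ·S⁻¹ = [66/283; 27/283]
x' − x̄ = [-1386/283, -567/283] = K·y
y = (KᵀK)⁻¹·Kᵀ·(x' − x̄) = [-21]
z = y + H·x̄ = [-21] + [18] = [-3]

z = [-3]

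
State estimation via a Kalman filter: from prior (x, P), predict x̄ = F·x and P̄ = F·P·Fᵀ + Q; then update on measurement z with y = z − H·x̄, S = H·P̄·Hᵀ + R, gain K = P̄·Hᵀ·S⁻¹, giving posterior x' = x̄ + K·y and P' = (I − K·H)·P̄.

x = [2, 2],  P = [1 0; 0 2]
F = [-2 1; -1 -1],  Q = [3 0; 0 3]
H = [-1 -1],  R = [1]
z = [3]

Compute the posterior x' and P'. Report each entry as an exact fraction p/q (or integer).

x' = [-5/16, -23/8]
P' = [63/16 -27/8; -27/8 15/4]

x̄ = F·x = [-2, -4]
P̄ = F·P·Fᵀ + Q = [9 0; 0 6]
y = z − H·x̄ = [-3]
S = H·P̄·Hᵀ + R = [16]
K = P̄·Hᵀ·S⁻¹ = [-9/16; -3/8]
x' = x̄ + K·y = [-5/16, -23/8]
P' = (I − K·H)·P̄ = [63/16 -27/8; -27/8 15/4]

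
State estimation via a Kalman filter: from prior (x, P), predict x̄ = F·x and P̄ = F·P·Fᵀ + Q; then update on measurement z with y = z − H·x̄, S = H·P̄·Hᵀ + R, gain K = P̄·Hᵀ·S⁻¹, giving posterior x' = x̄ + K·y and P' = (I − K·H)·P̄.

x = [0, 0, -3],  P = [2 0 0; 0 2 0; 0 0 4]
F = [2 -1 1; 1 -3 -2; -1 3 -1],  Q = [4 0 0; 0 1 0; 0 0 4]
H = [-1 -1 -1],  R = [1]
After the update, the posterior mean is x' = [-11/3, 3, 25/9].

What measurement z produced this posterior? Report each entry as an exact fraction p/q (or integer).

x̄ = F·x = [-3, 6, 3]
P̄ = F·P·Fᵀ + Q = [18 2 -14; 2 37 -12; -14 -12 28]
S = H·P̄·Hᵀ + R = [36]
K = P̄·Hᵀ·S⁻¹ = [-1/6; -3/4; -1/18]
x' − x̄ = [-2/3, -3, -2/9] = K·y
y = (KᵀK)⁻¹·Kᵀ·(x' − x̄) = [4]
z = y + H·x̄ = [4] + [-6] = [-2]

z = [-2]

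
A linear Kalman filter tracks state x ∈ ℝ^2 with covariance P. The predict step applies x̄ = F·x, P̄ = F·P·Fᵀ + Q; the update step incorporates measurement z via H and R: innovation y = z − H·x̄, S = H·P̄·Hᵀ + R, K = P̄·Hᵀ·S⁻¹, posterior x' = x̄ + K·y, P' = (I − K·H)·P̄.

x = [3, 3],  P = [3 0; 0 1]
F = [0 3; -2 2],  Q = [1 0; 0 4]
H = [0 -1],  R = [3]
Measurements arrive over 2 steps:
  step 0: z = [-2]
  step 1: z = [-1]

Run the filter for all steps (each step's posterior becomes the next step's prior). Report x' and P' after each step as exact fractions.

step 0: x' = [219/23, 40/23], P' = [194/23 18/23; 18/23 60/23]
step 1: x' = [9564/1033, -110/1033], P' = [22525/1033 756/1033; 756/1033 2892/1033]

step 0: x̄ = F·x = [9, 0]
step 0: P̄ = F·P·Fᵀ + Q = [10 6; 6 20]
step 0: y = z − H·x̄ = [-2]
step 0: S = H·P̄·Hᵀ + R = [23]
step 0: K = P̄·Hᵀ·S⁻¹ = [-6/23; -20/23]
step 0: x' = x̄ + K·y = [219/23, 40/23]
step 0: P' = (I − K·H)·P̄ = [194/23 18/23; 18/23 60/23]
step 1: x̄ = F·x = [120/23, -358/23]
step 1: P̄ = F·P·Fᵀ + Q = [563/23 252/23; 252/23 964/23]
step 1: y = z − H·x̄ = [-381/23]
step 1: S = H·P̄·Hᵀ + R = [1033/23]
step 1: K = P̄·Hᵀ·S⁻¹ = [-252/1033; -964/1033]
step 1: x' = x̄ + K·y = [9564/1033, -110/1033]
step 1: P' = (I − K·H)·P̄ = [22525/1033 756/1033; 756/1033 2892/1033]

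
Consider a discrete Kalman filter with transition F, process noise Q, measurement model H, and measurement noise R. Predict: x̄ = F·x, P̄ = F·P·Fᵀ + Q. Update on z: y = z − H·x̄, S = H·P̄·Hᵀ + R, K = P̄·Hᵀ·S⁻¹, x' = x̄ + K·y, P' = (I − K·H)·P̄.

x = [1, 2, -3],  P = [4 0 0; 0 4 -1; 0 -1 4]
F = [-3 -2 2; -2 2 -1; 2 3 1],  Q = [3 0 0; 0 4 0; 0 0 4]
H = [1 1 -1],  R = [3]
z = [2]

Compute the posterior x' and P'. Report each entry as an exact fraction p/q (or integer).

x̄ = F·x = [-13, 5, 5]
P̄ = F·P·Fᵀ + Q = [79 -6 -44; -6 44 5; -44 5 54]
y = z − H·x̄ = [15]
S = H·P̄·Hᵀ + R = [246]
K = P̄·Hᵀ·S⁻¹ = [39/82; 11/82; -31/82]
x' = x̄ + K·y = [-481/82, 575/82, -55/82]
P' = (I − K·H)·P̄ = [1915/82 -1779/82 19/82; -1779/82 3245/82 1433/82; 19/82 1433/82 1545/82]

x' = [-481/82, 575/82, -55/82]
P' = [1915/82 -1779/82 19/82; -1779/82 3245/82 1433/82; 19/82 1433/82 1545/82]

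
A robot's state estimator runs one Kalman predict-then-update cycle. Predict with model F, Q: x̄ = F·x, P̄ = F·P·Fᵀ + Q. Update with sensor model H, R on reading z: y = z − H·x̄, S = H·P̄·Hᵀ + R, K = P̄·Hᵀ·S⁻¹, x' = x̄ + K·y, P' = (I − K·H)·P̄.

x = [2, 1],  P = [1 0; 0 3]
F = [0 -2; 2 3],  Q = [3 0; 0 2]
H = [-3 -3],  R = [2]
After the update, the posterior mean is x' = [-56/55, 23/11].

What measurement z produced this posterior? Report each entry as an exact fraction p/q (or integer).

z = [-3]

x̄ = F·x = [-2, 7]
P̄ = F·P·Fᵀ + Q = [15 -18; -18 33]
S = H·P̄·Hᵀ + R = [110]
K = P̄·Hᵀ·S⁻¹ = [9/110; -9/22]
x' − x̄ = [54/55, -54/11] = K·y
y = (KᵀK)⁻¹·Kᵀ·(x' − x̄) = [12]
z = y + H·x̄ = [12] + [-15] = [-3]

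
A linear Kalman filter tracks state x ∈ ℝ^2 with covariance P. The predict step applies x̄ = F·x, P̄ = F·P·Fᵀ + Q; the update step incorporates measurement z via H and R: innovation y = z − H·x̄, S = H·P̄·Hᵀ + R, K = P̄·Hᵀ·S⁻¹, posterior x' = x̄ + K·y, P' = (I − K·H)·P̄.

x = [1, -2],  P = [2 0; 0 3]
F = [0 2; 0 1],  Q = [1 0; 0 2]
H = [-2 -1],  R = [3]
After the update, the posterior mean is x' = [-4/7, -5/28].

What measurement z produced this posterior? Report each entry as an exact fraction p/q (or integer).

x̄ = F·x = [-4, -2]
P̄ = F·P·Fᵀ + Q = [13 6; 6 5]
S = H·P̄·Hᵀ + R = [84]
K = P̄·Hᵀ·S⁻¹ = [-8/21; -17/84]
x' − x̄ = [24/7, 51/28] = K·y
y = (KᵀK)⁻¹·Kᵀ·(x' − x̄) = [-9]
z = y + H·x̄ = [-9] + [10] = [1]

z = [1]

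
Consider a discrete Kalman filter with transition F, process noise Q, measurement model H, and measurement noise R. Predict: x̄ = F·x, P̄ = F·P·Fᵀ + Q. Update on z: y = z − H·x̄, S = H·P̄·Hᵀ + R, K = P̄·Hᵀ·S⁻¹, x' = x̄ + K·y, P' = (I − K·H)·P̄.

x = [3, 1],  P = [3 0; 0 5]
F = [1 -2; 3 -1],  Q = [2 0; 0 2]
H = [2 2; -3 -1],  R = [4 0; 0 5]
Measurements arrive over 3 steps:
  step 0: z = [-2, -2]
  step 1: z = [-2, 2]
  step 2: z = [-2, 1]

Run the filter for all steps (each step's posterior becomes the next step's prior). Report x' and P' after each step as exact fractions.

step 0: x' = [751/2819, -1455/2819], P' = [3059/2819 -3817/2819; -3817/2819 7016/2819]
step 1: x' = [-1394898/3040195, -1612151/3040195], P' = [1940631/3040195 -1991008/3040195; -1991008/3040195 4236569/3040195]
step 2: x' = [24656708/204333621, -240010145/204333621], P' = [1173672895/1839002589 -1204194565/1839002589; -1204194565/1839002589 2553014680/1839002589]

step 0: x̄ = F·x = [1, 8]
step 0: P̄ = F·P·Fᵀ + Q = [25 19; 19 34]
step 0: y = z − H·x̄ = [-20, 9]
step 0: S = H·P̄·Hᵀ + R = [392 -370; -370 378]
step 0: K = P̄·Hᵀ·S⁻¹ = [-379/2819 -1072/2819; 3199/5638 887/2819]
step 0: x' = x̄ + K·y = [751/2819, -1455/2819]
step 0: P' = (I − K·H)·P̄ = [3059/2819 -3817/2819; -3817/2819 7016/2819]
step 1: x̄ = F·x = [3661/2819, 3708/2819]
step 1: P̄ = F·P·Fᵀ + Q = [52029/2819 49928/2819; 49928/2819 63087/2819]
step 1: y = z − H·x̄ = [-20376/2819, 20329/2819]
step 1: S = H·P̄·Hᵀ + R = [871164/2819 -837772/2819; -837772/2819 845011/2819]
step 1: K = P̄·Hᵀ·S⁻¹ = [-50377/6080390 -766177/3040195; 2245561/6080390 347291/3040195]
step 1: x' = x̄ + K·y = [-1394898/3040195, -1612151/3040195]
step 1: P' = (I − K·H)·P̄ = [1940631/3040195 -1991008/3040195; -1991008/3040195 4236569/3040195]
step 2: x̄ = F·x = [107612/178835, -2572543/3040195]
step 2: P̄ = F·P·Fᵀ + Q = [1937137/178835 1660711/178835; 1660711/178835 39728686/3040195]
step 2: y = z − H·x̄ = [-4594112/3040195, 5955864/3040195]
step 2: S = H·P̄·Hᵀ + R = [528657536/3040195 -502902042/3040195; -502902042/3040195 520704144/3040195]
step 2: K = P̄·Hᵀ·S⁻¹ = [-5086945/613000863 -463364824/1839002589; 449606705/1226001726 211913803/1839002589]
step 2: x' = x̄ + K·y = [24656708/204333621, -240010145/204333621]
step 2: P' = (I − K·H)·P̄ = [1173672895/1839002589 -1204194565/1839002589; -1204194565/1839002589 2553014680/1839002589]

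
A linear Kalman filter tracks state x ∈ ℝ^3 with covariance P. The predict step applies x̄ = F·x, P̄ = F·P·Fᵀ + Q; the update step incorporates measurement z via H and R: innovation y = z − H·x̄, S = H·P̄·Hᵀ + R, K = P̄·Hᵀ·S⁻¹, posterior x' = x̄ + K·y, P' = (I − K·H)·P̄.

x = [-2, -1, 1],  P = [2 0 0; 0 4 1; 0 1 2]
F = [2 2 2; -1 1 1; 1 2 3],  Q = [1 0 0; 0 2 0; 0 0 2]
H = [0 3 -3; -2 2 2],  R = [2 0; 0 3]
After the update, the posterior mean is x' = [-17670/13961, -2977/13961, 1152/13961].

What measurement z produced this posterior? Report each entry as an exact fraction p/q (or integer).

z = [-1, 2]

x̄ = F·x = [-4, 2, -1]
P̄ = F·P·Fᵀ + Q = [41 12 42; 12 12 17; 42 17 50]
S = H·P̄·Hᵀ + R = [254 -48; -48 119]
K = P̄·Hᵀ·S⁻¹ = [-4731/13961 1142/13961; -153/27922 3958/13961; -9381/27922 3974/13961]
x' − x̄ = [38174/13961, -30899/13961, 15113/13961] = K·y
y = (KᵀK)⁻¹·Kᵀ·(x' − x̄) = [-10, -8]
z = y + H·x̄ = [-10, -8] + [9, 10] = [-1, 2]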